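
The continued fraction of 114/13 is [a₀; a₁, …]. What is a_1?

1

114 = 8·13 + 10   →  a_0 = 8
13 = 1·10 + 3   →  a_1 = 1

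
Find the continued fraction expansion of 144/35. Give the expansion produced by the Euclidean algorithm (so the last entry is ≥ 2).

144 = 4·35 + 4
35 = 8·4 + 3
4 = 1·3 + 1
3 = 3·1 + 0  (stop)
So 144/35 = [4; 8, 1, 3].

[4; 8, 1, 3]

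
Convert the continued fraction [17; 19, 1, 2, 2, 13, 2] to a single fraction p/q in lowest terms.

65543/3844

Using pₖ = aₖpₖ₋₁ + pₖ₋₂ and qₖ = aₖqₖ₋₁ + qₖ₋₂:
  k=0: a=17, p=17, q=1
  k=1: a=19, p=324, q=19
  k=2: a=1, p=341, q=20
  k=3: a=2, p=1006, q=59
  k=4: a=2, p=2353, q=138
  k=5: a=13, p=31595, q=1853
  k=6: a=2, p=65543, q=3844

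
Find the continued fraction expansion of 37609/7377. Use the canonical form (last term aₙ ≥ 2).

37609 = 5·7377 + 724
7377 = 10·724 + 137
724 = 5·137 + 39
137 = 3·39 + 20
39 = 1·20 + 19
20 = 1·19 + 1
19 = 19·1 + 0  (stop)
So 37609/7377 = [5; 10, 5, 3, 1, 1, 19].

[5; 10, 5, 3, 1, 1, 19]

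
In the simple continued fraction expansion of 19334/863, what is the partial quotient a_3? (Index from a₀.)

11

19334 = 22·863 + 348   →  a_0 = 22
863 = 2·348 + 167   →  a_1 = 2
348 = 2·167 + 14   →  a_2 = 2
167 = 11·14 + 13   →  a_3 = 11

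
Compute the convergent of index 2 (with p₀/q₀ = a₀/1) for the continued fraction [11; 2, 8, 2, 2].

Using pₖ = aₖpₖ₋₁ + pₖ₋₂, qₖ = aₖqₖ₋₁ + qₖ₋₂ (with p₋₁=1, p₋₂=0, q₋₁=0, q₋₂=1):
  k=0: a=11, p=11, q=1
  k=1: a=2, p=23, q=2
  k=2: a=8, p=195, q=17

195/17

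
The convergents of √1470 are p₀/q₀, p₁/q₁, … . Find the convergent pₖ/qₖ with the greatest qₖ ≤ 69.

1802/47

√1470 = [38; 2, 1, 14, 1, 2, 76, …] (period length 6).
Convergents:
  p_0/q_0 = 38/1
  p_1/q_1 = 77/2
  p_2/q_2 = 115/3
  p_3/q_3 = 1687/44
  p_4/q_4 = 1802/47
  p_5/q_5 = 5291/138
q_4 = 47 ≤ 69 < 138 = q_5, so the answer is 1802/47.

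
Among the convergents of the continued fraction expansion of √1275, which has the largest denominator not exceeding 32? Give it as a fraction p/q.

607/17

√1275 = [35; 1, 2, 2, 2, 2, 2, 1, 70, …] (period length 8).
Convergents:
  p_0/q_0 = 35/1
  p_1/q_1 = 36/1
  p_2/q_2 = 107/3
  p_3/q_3 = 250/7
  p_4/q_4 = 607/17
  p_5/q_5 = 1464/41
q_4 = 17 ≤ 32 < 41 = q_5, so the answer is 607/17.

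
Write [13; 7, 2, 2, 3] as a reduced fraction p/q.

Fold from the inside: start with 3/1.
  2 + 1/3 = 7/3
  2 + 3/7 = 17/7
  7 + 7/17 = 126/17
  13 + 17/126 = 1655/126

1655/126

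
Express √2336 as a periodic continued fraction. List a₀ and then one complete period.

[48; 3, 96]

a₀ = ⌊√2336⌋ = 48.
With m₀=0, d₀=1 and mₖ₊₁ = dₖaₖ − mₖ, dₖ₊₁ = (n − mₖ₊₁²)/dₖ, aₖ₊₁ = ⌊(a₀+mₖ₊₁)/dₖ₊₁⌋:
  k=1: m=48, d=32, a=3
  k=2: m=48, d=1, a=96
d=1 and a=2a₀=96 at k=2, so the next step gives (m, d) = (48, 32) again — its k=1 value — and the period has length 2.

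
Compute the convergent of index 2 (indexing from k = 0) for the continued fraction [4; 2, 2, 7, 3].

22/5

Using pₖ = aₖpₖ₋₁ + pₖ₋₂, qₖ = aₖqₖ₋₁ + qₖ₋₂ (with p₋₁=1, p₋₂=0, q₋₁=0, q₋₂=1):
  k=0: a=4, p=4, q=1
  k=1: a=2, p=9, q=2
  k=2: a=2, p=22, q=5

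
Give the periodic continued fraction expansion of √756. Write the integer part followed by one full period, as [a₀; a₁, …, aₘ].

[27; 2, 54]

a₀ = ⌊√756⌋ = 27.
With m₀=0, d₀=1 and mₖ₊₁ = dₖaₖ − mₖ, dₖ₊₁ = (n − mₖ₊₁²)/dₖ, aₖ₊₁ = ⌊(a₀+mₖ₊₁)/dₖ₊₁⌋:
  k=1: m=27, d=27, a=2
  k=2: m=27, d=1, a=54
d=1 and a=2a₀=54 at k=2, so the next step gives (m, d) = (27, 27) again — its k=1 value — and the period has length 2.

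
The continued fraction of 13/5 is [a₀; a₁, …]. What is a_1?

13 = 2·5 + 3   →  a_0 = 2
5 = 1·3 + 2   →  a_1 = 1

1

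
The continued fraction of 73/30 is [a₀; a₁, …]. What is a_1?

2

73 = 2·30 + 13   →  a_0 = 2
30 = 2·13 + 4   →  a_1 = 2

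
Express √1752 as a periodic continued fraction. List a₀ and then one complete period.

a₀ = ⌊√1752⌋ = 41.
With m₀=0, d₀=1 and mₖ₊₁ = dₖaₖ − mₖ, dₖ₊₁ = (n − mₖ₊₁²)/dₖ, aₖ₊₁ = ⌊(a₀+mₖ₊₁)/dₖ₊₁⌋:
  k=1: m=41, d=71, a=1
  k=2: m=30, d=12, a=5
  k=3: m=30, d=71, a=1
  k=4: m=41, d=1, a=82
d=1 and a=2a₀=82 at k=4, so the next step gives (m, d) = (41, 71) again — its k=1 value — and the period has length 4.

[41; 1, 5, 1, 82]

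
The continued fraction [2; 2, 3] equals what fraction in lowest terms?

Using pₖ = aₖpₖ₋₁ + pₖ₋₂ and qₖ = aₖqₖ₋₁ + qₖ₋₂:
  k=0: a=2, p=2, q=1
  k=1: a=2, p=5, q=2
  k=2: a=3, p=17, q=7

17/7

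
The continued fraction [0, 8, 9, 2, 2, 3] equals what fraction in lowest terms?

Using pₖ = aₖpₖ₋₁ + pₖ₋₂ and qₖ = aₖqₖ₋₁ + qₖ₋₂:
  k=0: a=0, p=0, q=1
  k=1: a=8, p=1, q=8
  k=2: a=9, p=9, q=73
  k=3: a=2, p=19, q=154
  k=4: a=2, p=47, q=381
  k=5: a=3, p=160, q=1297

160/1297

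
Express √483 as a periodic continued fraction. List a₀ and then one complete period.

a₀ = ⌊√483⌋ = 21.
With m₀=0, d₀=1 and mₖ₊₁ = dₖaₖ − mₖ, dₖ₊₁ = (n − mₖ₊₁²)/dₖ, aₖ₊₁ = ⌊(a₀+mₖ₊₁)/dₖ₊₁⌋:
  k=1: m=21, d=42, a=1
  k=2: m=21, d=1, a=42
d=1 and a=2a₀=42 at k=2, so the next step gives (m, d) = (21, 42) again — its k=1 value — and the period has length 2.

[21; 1, 42]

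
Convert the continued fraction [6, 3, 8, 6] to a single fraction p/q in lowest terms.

Fold from the inside: start with 6/1.
  8 + 1/6 = 49/6
  3 + 6/49 = 153/49
  6 + 49/153 = 967/153

967/153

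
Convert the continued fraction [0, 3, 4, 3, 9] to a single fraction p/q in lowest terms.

121/391

Using pₖ = aₖpₖ₋₁ + pₖ₋₂ and qₖ = aₖqₖ₋₁ + qₖ₋₂:
  k=0: a=0, p=0, q=1
  k=1: a=3, p=1, q=3
  k=2: a=4, p=4, q=13
  k=3: a=3, p=13, q=42
  k=4: a=9, p=121, q=391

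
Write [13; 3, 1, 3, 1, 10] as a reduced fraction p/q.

2719/205

Using pₖ = aₖpₖ₋₁ + pₖ₋₂ and qₖ = aₖqₖ₋₁ + qₖ₋₂:
  k=0: a=13, p=13, q=1
  k=1: a=3, p=40, q=3
  k=2: a=1, p=53, q=4
  k=3: a=3, p=199, q=15
  k=4: a=1, p=252, q=19
  k=5: a=10, p=2719, q=205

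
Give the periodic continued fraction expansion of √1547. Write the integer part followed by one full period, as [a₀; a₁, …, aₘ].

a₀ = ⌊√1547⌋ = 39.
With m₀=0, d₀=1 and mₖ₊₁ = dₖaₖ − mₖ, dₖ₊₁ = (n − mₖ₊₁²)/dₖ, aₖ₊₁ = ⌊(a₀+mₖ₊₁)/dₖ₊₁⌋:
  k=1: m=39, d=26, a=3
  k=2: m=39, d=1, a=78
d=1 and a=2a₀=78 at k=2, so the next step gives (m, d) = (39, 26) again — its k=1 value — and the period has length 2.

[39; 3, 78]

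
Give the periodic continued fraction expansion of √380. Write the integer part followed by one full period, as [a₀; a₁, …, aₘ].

[19; 2, 38]

a₀ = ⌊√380⌋ = 19.
With m₀=0, d₀=1 and mₖ₊₁ = dₖaₖ − mₖ, dₖ₊₁ = (n − mₖ₊₁²)/dₖ, aₖ₊₁ = ⌊(a₀+mₖ₊₁)/dₖ₊₁⌋:
  k=1: m=19, d=19, a=2
  k=2: m=19, d=1, a=38
d=1 and a=2a₀=38 at k=2, so the next step gives (m, d) = (19, 19) again — its k=1 value — and the period has length 2.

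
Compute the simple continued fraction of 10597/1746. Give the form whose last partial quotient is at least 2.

10597 = 6*1746 + 121
1746 = 14*121 + 52
121 = 2*52 + 17
52 = 3*17 + 1
17 = 17*1 + 0  (stop)
So 10597/1746 = [6; 14, 2, 3, 17].

[6; 14, 2, 3, 17]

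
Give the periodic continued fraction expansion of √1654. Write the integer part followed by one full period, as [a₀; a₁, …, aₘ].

[40; 1, 2, 40, 2, 1, 80]

a₀ = ⌊√1654⌋ = 40.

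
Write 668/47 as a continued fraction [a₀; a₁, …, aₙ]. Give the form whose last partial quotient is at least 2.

[14; 4, 1, 2, 3]

668 = 14·47 + 10
47 = 4·10 + 7
10 = 1·7 + 3
7 = 2·3 + 1
3 = 3·1 + 0  (stop)
So 668/47 = [14; 4, 1, 2, 3].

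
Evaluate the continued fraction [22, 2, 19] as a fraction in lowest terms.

877/39

Fold from the inside: start with 19/1.
  2 + 1/19 = 39/19
  22 + 19/39 = 877/39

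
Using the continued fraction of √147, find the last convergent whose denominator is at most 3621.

18817/1552

√147 = [12; 8, 24, …] (period length 2).
Convergents:
  p_0/q_0 = 12/1
  p_1/q_1 = 97/8
  p_2/q_2 = 2340/193
  p_3/q_3 = 18817/1552
  p_4/q_4 = 453948/37441
q_3 = 1552 ≤ 3621 < 37441 = q_4, so the answer is 18817/1552.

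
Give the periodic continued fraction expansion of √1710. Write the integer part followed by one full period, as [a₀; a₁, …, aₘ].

a₀ = ⌊√1710⌋ = 41.
With m₀=0, d₀=1 and mₖ₊₁ = dₖaₖ − mₖ, dₖ₊₁ = (n − mₖ₊₁²)/dₖ, aₖ₊₁ = ⌊(a₀+mₖ₊₁)/dₖ₊₁⌋:
  k=1: m=41, d=29, a=2
  k=2: m=17, d=49, a=1
  k=3: m=32, d=14, a=5
  k=4: m=38, d=19, a=4
  k=5: m=38, d=14, a=5
  k=6: m=32, d=49, a=1
  k=7: m=17, d=29, a=2
  k=8: m=41, d=1, a=82
d=1 and a=2a₀=82 at k=8, so the next step gives (m, d) = (41, 29) again — its k=1 value — and the period has length 8.

[41; 2, 1, 5, 4, 5, 1, 2, 82]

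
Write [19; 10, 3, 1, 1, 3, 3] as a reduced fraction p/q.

Fold from the inside: start with 3/1.
  3 + 1/3 = 10/3
  1 + 3/10 = 13/10
  1 + 10/13 = 23/13
  3 + 13/23 = 82/23
  10 + 23/82 = 843/82
  19 + 82/843 = 16099/843

16099/843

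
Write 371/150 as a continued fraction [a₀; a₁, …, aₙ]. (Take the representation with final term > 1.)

371 = 2·150 + 71
150 = 2·71 + 8
71 = 8·8 + 7
8 = 1·7 + 1
7 = 7·1 + 0  (stop)
So 371/150 = [2; 2, 8, 1, 7].

[2; 2, 8, 1, 7]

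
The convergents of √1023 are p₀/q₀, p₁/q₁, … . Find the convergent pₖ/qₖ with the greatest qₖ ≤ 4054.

128929/4031

√1023 = [31; 1, 62, …] (period length 2).
Convergents:
  p_0/q_0 = 31/1
  p_1/q_1 = 32/1
  p_2/q_2 = 2015/63
  p_3/q_3 = 2047/64
  p_4/q_4 = 128929/4031
  p_5/q_5 = 130976/4095
q_4 = 4031 ≤ 4054 < 4095 = q_5, so the answer is 128929/4031.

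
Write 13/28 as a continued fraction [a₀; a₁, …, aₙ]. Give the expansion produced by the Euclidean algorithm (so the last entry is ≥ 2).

13 = 0·28 + 13
28 = 2·13 + 2
13 = 6·2 + 1
2 = 2·1 + 0  (stop)
So 13/28 = [0; 2, 6, 2].

[0; 2, 6, 2]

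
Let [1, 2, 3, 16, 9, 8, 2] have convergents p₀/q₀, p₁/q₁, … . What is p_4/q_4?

Using pₖ = aₖpₖ₋₁ + pₖ₋₂, qₖ = aₖqₖ₋₁ + qₖ₋₂ (with p₋₁=1, p₋₂=0, q₋₁=0, q₋₂=1):
  k=0: a=1, p=1, q=1
  k=1: a=2, p=3, q=2
  k=2: a=3, p=10, q=7
  k=3: a=16, p=163, q=114
  k=4: a=9, p=1477, q=1033

1477/1033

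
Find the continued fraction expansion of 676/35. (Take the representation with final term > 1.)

676 = 19×35 + 11
35 = 3×11 + 2
11 = 5×2 + 1
2 = 2×1 + 0  (stop)
So 676/35 = [19; 3, 5, 2].

[19; 3, 5, 2]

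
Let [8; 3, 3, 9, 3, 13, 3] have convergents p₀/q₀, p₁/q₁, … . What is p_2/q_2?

83/10

Using pₖ = aₖpₖ₋₁ + pₖ₋₂, qₖ = aₖqₖ₋₁ + qₖ₋₂ (with p₋₁=1, p₋₂=0, q₋₁=0, q₋₂=1):
  k=0: a=8, p=8, q=1
  k=1: a=3, p=25, q=3
  k=2: a=3, p=83, q=10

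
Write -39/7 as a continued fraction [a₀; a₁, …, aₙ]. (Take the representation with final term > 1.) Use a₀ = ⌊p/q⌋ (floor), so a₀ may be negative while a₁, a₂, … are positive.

-39 = -6·7 + 3
7 = 2·3 + 1
3 = 3·1 + 0  (stop)
So -39/7 = [-6; 2, 3].

[-6; 2, 3]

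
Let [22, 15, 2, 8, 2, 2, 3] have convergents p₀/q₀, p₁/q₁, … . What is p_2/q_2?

Using pₖ = aₖpₖ₋₁ + pₖ₋₂, qₖ = aₖqₖ₋₁ + qₖ₋₂ (with p₋₁=1, p₋₂=0, q₋₁=0, q₋₂=1):
  k=0: a=22, p=22, q=1
  k=1: a=15, p=331, q=15
  k=2: a=2, p=684, q=31

684/31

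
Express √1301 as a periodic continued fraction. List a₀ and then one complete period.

a₀ = ⌊√1301⌋ = 36.

[36; 14, 2, 2, 2, 2, 14, 72]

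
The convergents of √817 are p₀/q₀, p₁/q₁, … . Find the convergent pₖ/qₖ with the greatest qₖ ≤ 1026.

19751/691

√817 = [28; 1, 1, 2, 1, 1, 56, …] (period length 6).
Convergents:
  p_0/q_0 = 28/1
  p_1/q_1 = 29/1
  p_2/q_2 = 57/2
  p_3/q_3 = 143/5
  p_4/q_4 = 200/7
  p_5/q_5 = 343/12
  p_6/q_6 = 19408/679
  p_7/q_7 = 19751/691
  p_8/q_8 = 39159/1370
q_7 = 691 ≤ 1026 < 1370 = q_8, so the answer is 19751/691.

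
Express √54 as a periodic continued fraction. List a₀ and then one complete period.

a₀ = ⌊√54⌋ = 7.
With m₀=0, d₀=1 and mₖ₊₁ = dₖaₖ − mₖ, dₖ₊₁ = (n − mₖ₊₁²)/dₖ, aₖ₊₁ = ⌊(a₀+mₖ₊₁)/dₖ₊₁⌋:
  k=1: m=7, d=5, a=2
  k=2: m=3, d=9, a=1
  k=3: m=6, d=2, a=6
  k=4: m=6, d=9, a=1
  k=5: m=3, d=5, a=2
  k=6: m=7, d=1, a=14
d=1 and a=2a₀=14 at k=6, so the next step gives (m, d) = (7, 5) again — its k=1 value — and the period has length 6.

[7; 2, 1, 6, 1, 2, 14]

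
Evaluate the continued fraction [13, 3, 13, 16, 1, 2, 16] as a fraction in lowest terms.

437421/32827

Fold from the inside: start with 16/1.
  2 + 1/16 = 33/16
  1 + 16/33 = 49/33
  16 + 33/49 = 817/49
  13 + 49/817 = 10670/817
  3 + 817/10670 = 32827/10670
  13 + 10670/32827 = 437421/32827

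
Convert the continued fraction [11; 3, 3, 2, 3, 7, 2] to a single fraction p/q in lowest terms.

13915/1231

Fold from the inside: start with 2/1.
  7 + 1/2 = 15/2
  3 + 2/15 = 47/15
  2 + 15/47 = 109/47
  3 + 47/109 = 374/109
  3 + 109/374 = 1231/374
  11 + 374/1231 = 13915/1231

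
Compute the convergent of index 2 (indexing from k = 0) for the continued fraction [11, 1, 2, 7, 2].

Using pₖ = aₖpₖ₋₁ + pₖ₋₂, qₖ = aₖqₖ₋₁ + qₖ₋₂ (with p₋₁=1, p₋₂=0, q₋₁=0, q₋₂=1):
  k=0: a=11, p=11, q=1
  k=1: a=1, p=12, q=1
  k=2: a=2, p=35, q=3

35/3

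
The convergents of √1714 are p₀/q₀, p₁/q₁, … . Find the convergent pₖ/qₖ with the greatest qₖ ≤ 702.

√1714 = [41; 2, 2, 82, …] (period length 3).
Convergents:
  p_0/q_0 = 41/1
  p_1/q_1 = 83/2
  p_2/q_2 = 207/5
  p_3/q_3 = 17057/412
  p_4/q_4 = 34321/829
q_3 = 412 ≤ 702 < 829 = q_4, so the answer is 17057/412.

17057/412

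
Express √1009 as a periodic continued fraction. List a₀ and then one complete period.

[31; 1, 3, 3, 1, 62]

a₀ = ⌊√1009⌋ = 31.
With m₀=0, d₀=1 and mₖ₊₁ = dₖaₖ − mₖ, dₖ₊₁ = (n − mₖ₊₁²)/dₖ, aₖ₊₁ = ⌊(a₀+mₖ₊₁)/dₖ₊₁⌋:
  k=1: m=31, d=48, a=1
  k=2: m=17, d=15, a=3
  k=3: m=28, d=15, a=3
  k=4: m=17, d=48, a=1
  k=5: m=31, d=1, a=62
d=1 and a=2a₀=62 at k=5, so the next step gives (m, d) = (31, 48) again — its k=1 value — and the period has length 5.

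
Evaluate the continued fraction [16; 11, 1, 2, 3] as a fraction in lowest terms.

Fold from the inside: start with 3/1.
  2 + 1/3 = 7/3
  1 + 3/7 = 10/7
  11 + 7/10 = 117/10
  16 + 10/117 = 1882/117

1882/117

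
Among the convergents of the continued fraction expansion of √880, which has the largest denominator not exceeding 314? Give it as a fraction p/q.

√880 = [29; 1, 1, 1, 58, …] (period length 4).
Convergents:
  p_0/q_0 = 29/1
  p_1/q_1 = 30/1
  p_2/q_2 = 59/2
  p_3/q_3 = 89/3
  p_4/q_4 = 5221/176
  p_5/q_5 = 5310/179
  p_6/q_6 = 10531/355
q_5 = 179 ≤ 314 < 355 = q_6, so the answer is 5310/179.

5310/179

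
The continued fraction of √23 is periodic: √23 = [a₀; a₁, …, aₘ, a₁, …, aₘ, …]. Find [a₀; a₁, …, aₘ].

[4; 1, 3, 1, 8]

a₀ = ⌊√23⌋ = 4.
With m₀=0, d₀=1 and mₖ₊₁ = dₖaₖ − mₖ, dₖ₊₁ = (n − mₖ₊₁²)/dₖ, aₖ₊₁ = ⌊(a₀+mₖ₊₁)/dₖ₊₁⌋:
  k=1: m=4, d=7, a=1
  k=2: m=3, d=2, a=3
  k=3: m=3, d=7, a=1
  k=4: m=4, d=1, a=8
d=1 and a=2a₀=8 at k=4, so the next step gives (m, d) = (4, 7) again — its k=1 value — and the period has length 4.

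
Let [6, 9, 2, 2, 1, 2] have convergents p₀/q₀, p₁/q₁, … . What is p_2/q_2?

Using pₖ = aₖpₖ₋₁ + pₖ₋₂, qₖ = aₖqₖ₋₁ + qₖ₋₂ (with p₋₁=1, p₋₂=0, q₋₁=0, q₋₂=1):
  k=0: a=6, p=6, q=1
  k=1: a=9, p=55, q=9
  k=2: a=2, p=116, q=19

116/19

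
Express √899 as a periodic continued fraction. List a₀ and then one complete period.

[29; 1, 58]

a₀ = ⌊√899⌋ = 29.
With m₀=0, d₀=1 and mₖ₊₁ = dₖaₖ − mₖ, dₖ₊₁ = (n − mₖ₊₁²)/dₖ, aₖ₊₁ = ⌊(a₀+mₖ₊₁)/dₖ₊₁⌋:
  k=1: m=29, d=58, a=1
  k=2: m=29, d=1, a=58
d=1 and a=2a₀=58 at k=2, so the next step gives (m, d) = (29, 58) again — its k=1 value — and the period has length 2.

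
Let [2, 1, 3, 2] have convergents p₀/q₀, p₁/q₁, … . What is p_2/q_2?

Using pₖ = aₖpₖ₋₁ + pₖ₋₂, qₖ = aₖqₖ₋₁ + qₖ₋₂ (with p₋₁=1, p₋₂=0, q₋₁=0, q₋₂=1):
  k=0: a=2, p=2, q=1
  k=1: a=1, p=3, q=1
  k=2: a=3, p=11, q=4

11/4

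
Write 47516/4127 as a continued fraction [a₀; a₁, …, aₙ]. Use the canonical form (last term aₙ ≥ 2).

[11; 1, 1, 18, 11, 10]

47516 = 11*4127 + 2119
4127 = 1*2119 + 2008
2119 = 1*2008 + 111
2008 = 18*111 + 10
111 = 11*10 + 1
10 = 10*1 + 0  (stop)
So 47516/4127 = [11; 1, 1, 18, 11, 10].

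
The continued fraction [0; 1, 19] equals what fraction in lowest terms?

19/20

Fold from the inside: start with 19/1.
  1 + 1/19 = 20/19
  0 + 19/20 = 19/20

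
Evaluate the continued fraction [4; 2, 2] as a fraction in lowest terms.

Fold from the inside: start with 2/1.
  2 + 1/2 = 5/2
  4 + 2/5 = 22/5

22/5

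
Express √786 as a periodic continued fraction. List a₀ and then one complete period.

[28; 28, 56]

a₀ = ⌊√786⌋ = 28.
With m₀=0, d₀=1 and mₖ₊₁ = dₖaₖ − mₖ, dₖ₊₁ = (n − mₖ₊₁²)/dₖ, aₖ₊₁ = ⌊(a₀+mₖ₊₁)/dₖ₊₁⌋:
  k=1: m=28, d=2, a=28
  k=2: m=28, d=1, a=56
d=1 and a=2a₀=56 at k=2, so the next step gives (m, d) = (28, 2) again — its k=1 value — and the period has length 2.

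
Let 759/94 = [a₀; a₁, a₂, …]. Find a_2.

2

759 = 8·94 + 7   →  a_0 = 8
94 = 13·7 + 3   →  a_1 = 13
7 = 2·3 + 1   →  a_2 = 2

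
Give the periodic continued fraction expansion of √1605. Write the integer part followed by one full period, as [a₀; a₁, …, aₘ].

[40; 16, 80]

a₀ = ⌊√1605⌋ = 40.
With m₀=0, d₀=1 and mₖ₊₁ = dₖaₖ − mₖ, dₖ₊₁ = (n − mₖ₊₁²)/dₖ, aₖ₊₁ = ⌊(a₀+mₖ₊₁)/dₖ₊₁⌋:
  k=1: m=40, d=5, a=16
  k=2: m=40, d=1, a=80
d=1 and a=2a₀=80 at k=2, so the next step gives (m, d) = (40, 5) again — its k=1 value — and the period has length 2.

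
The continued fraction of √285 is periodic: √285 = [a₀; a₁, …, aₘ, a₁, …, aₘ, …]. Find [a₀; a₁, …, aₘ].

[16; 1, 7, 2, 7, 1, 32]

a₀ = ⌊√285⌋ = 16.
With m₀=0, d₀=1 and mₖ₊₁ = dₖaₖ − mₖ, dₖ₊₁ = (n − mₖ₊₁²)/dₖ, aₖ₊₁ = ⌊(a₀+mₖ₊₁)/dₖ₊₁⌋:
  k=1: m=16, d=29, a=1
  k=2: m=13, d=4, a=7
  k=3: m=15, d=15, a=2
  k=4: m=15, d=4, a=7
  k=5: m=13, d=29, a=1
  k=6: m=16, d=1, a=32
d=1 and a=2a₀=32 at k=6, so the next step gives (m, d) = (16, 29) again — its k=1 value — and the period has length 6.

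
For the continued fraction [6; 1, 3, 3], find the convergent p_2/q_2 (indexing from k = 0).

Using pₖ = aₖpₖ₋₁ + pₖ₋₂, qₖ = aₖqₖ₋₁ + qₖ₋₂ (with p₋₁=1, p₋₂=0, q₋₁=0, q₋₂=1):
  k=0: a=6, p=6, q=1
  k=1: a=1, p=7, q=1
  k=2: a=3, p=27, q=4

27/4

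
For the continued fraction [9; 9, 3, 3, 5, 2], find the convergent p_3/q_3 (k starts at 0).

847/93

Using pₖ = aₖpₖ₋₁ + pₖ₋₂, qₖ = aₖqₖ₋₁ + qₖ₋₂ (with p₋₁=1, p₋₂=0, q₋₁=0, q₋₂=1):
  k=0: a=9, p=9, q=1
  k=1: a=9, p=82, q=9
  k=2: a=3, p=255, q=28
  k=3: a=3, p=847, q=93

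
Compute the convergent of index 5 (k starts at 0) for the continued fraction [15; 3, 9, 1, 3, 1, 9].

2329/152

Using pₖ = aₖpₖ₋₁ + pₖ₋₂, qₖ = aₖqₖ₋₁ + qₖ₋₂ (with p₋₁=1, p₋₂=0, q₋₁=0, q₋₂=1):
  k=0: a=15, p=15, q=1
  k=1: a=3, p=46, q=3
  k=2: a=9, p=429, q=28
  k=3: a=1, p=475, q=31
  k=4: a=3, p=1854, q=121
  k=5: a=1, p=2329, q=152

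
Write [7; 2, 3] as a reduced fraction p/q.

52/7

Fold from the inside: start with 3/1.
  2 + 1/3 = 7/3
  7 + 3/7 = 52/7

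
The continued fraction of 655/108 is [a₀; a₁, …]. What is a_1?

655 = 6·108 + 7   →  a_0 = 6
108 = 15·7 + 3   →  a_1 = 15

15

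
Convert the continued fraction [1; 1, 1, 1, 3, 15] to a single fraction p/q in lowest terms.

Fold from the inside: start with 15/1.
  3 + 1/15 = 46/15
  1 + 15/46 = 61/46
  1 + 46/61 = 107/61
  1 + 61/107 = 168/107
  1 + 107/168 = 275/168

275/168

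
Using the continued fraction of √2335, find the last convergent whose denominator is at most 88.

√2335 = [48; 3, 9, 3, 96, …] (period length 4).
Convergents:
  p_0/q_0 = 48/1
  p_1/q_1 = 145/3
  p_2/q_2 = 1353/28
  p_3/q_3 = 4204/87
  p_4/q_4 = 404937/8380
q_3 = 87 ≤ 88 < 8380 = q_4, so the answer is 4204/87.

4204/87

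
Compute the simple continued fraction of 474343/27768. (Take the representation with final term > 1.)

474343 = 17·27768 + 2287
27768 = 12·2287 + 324
2287 = 7·324 + 19
324 = 17·19 + 1
19 = 19·1 + 0  (stop)
So 474343/27768 = [17; 12, 7, 17, 19].

[17; 12, 7, 17, 19]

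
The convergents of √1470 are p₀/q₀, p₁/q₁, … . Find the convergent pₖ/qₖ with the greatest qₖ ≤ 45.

√1470 = [38; 2, 1, 14, 1, 2, 76, …] (period length 6).
Convergents:
  p_0/q_0 = 38/1
  p_1/q_1 = 77/2
  p_2/q_2 = 115/3
  p_3/q_3 = 1687/44
  p_4/q_4 = 1802/47
q_3 = 44 ≤ 45 < 47 = q_4, so the answer is 1687/44.

1687/44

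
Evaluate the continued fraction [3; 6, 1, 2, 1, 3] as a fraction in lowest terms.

318/101

Fold from the inside: start with 3/1.
  1 + 1/3 = 4/3
  2 + 3/4 = 11/4
  1 + 4/11 = 15/11
  6 + 11/15 = 101/15
  3 + 15/101 = 318/101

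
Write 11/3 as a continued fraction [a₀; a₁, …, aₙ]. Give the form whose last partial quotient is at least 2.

11 = 3·3 + 2
3 = 1·2 + 1
2 = 2·1 + 0  (stop)
So 11/3 = [3; 1, 2].

[3; 1, 2]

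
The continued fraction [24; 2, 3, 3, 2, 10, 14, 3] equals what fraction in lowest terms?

Fold from the inside: start with 3/1.
  14 + 1/3 = 43/3
  10 + 3/43 = 433/43
  2 + 43/433 = 909/433
  3 + 433/909 = 3160/909
  3 + 909/3160 = 10389/3160
  2 + 3160/10389 = 23938/10389
  24 + 10389/23938 = 584901/23938

584901/23938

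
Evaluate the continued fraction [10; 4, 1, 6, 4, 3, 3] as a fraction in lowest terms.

Fold from the inside: start with 3/1.
  3 + 1/3 = 10/3
  4 + 3/10 = 43/10
  6 + 10/43 = 268/43
  1 + 43/268 = 311/268
  4 + 268/311 = 1512/311
  10 + 311/1512 = 15431/1512

15431/1512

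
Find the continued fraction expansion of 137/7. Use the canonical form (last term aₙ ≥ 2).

137 = 19×7 + 4
7 = 1×4 + 3
4 = 1×3 + 1
3 = 3×1 + 0  (stop)
So 137/7 = [19; 1, 1, 3].

[19; 1, 1, 3]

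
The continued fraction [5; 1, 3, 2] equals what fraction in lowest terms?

Fold from the inside: start with 2/1.
  3 + 1/2 = 7/2
  1 + 2/7 = 9/7
  5 + 7/9 = 52/9

52/9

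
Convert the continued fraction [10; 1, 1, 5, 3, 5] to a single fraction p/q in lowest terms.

Fold from the inside: start with 5/1.
  3 + 1/5 = 16/5
  5 + 5/16 = 85/16
  1 + 16/85 = 101/85
  1 + 85/101 = 186/101
  10 + 101/186 = 1961/186

1961/186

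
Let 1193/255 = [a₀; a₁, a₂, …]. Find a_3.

9

1193 = 4·255 + 173   →  a_0 = 4
255 = 1·173 + 82   →  a_1 = 1
173 = 2·82 + 9   →  a_2 = 2
82 = 9·9 + 1   →  a_3 = 9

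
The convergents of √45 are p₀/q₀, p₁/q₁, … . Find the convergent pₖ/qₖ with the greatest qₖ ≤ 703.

√45 = [6; 1, 2, 2, 2, 1, 12, …] (period length 6).
Convergents:
  p_0/q_0 = 6/1
  p_1/q_1 = 7/1
  p_2/q_2 = 20/3
  p_3/q_3 = 47/7
  p_4/q_4 = 114/17
  p_5/q_5 = 161/24
  p_6/q_6 = 2046/305
  p_7/q_7 = 2207/329
  p_8/q_8 = 6460/963
q_7 = 329 ≤ 703 < 963 = q_8, so the answer is 2207/329.

2207/329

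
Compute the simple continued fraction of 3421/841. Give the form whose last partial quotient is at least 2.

3421 = 4*841 + 57
841 = 14*57 + 43
57 = 1*43 + 14
43 = 3*14 + 1
14 = 14*1 + 0  (stop)
So 3421/841 = [4; 14, 1, 3, 14].

[4; 14, 1, 3, 14]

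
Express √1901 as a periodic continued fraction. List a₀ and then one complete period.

[43; 1, 1, 1, 1, 86]

a₀ = ⌊√1901⌋ = 43.
With m₀=0, d₀=1 and mₖ₊₁ = dₖaₖ − mₖ, dₖ₊₁ = (n − mₖ₊₁²)/dₖ, aₖ₊₁ = ⌊(a₀+mₖ₊₁)/dₖ₊₁⌋:
  k=1: m=43, d=52, a=1
  k=2: m=9, d=35, a=1
  k=3: m=26, d=35, a=1
  k=4: m=9, d=52, a=1
  k=5: m=43, d=1, a=86
d=1 and a=2a₀=86 at k=5, so the next step gives (m, d) = (43, 52) again — its k=1 value — and the period has length 5.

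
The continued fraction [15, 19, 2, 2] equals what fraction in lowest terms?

Fold from the inside: start with 2/1.
  2 + 1/2 = 5/2
  19 + 2/5 = 97/5
  15 + 5/97 = 1460/97

1460/97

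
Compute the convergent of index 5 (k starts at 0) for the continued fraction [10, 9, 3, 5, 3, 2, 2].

Using pₖ = aₖpₖ₋₁ + pₖ₋₂, qₖ = aₖqₖ₋₁ + qₖ₋₂ (with p₋₁=1, p₋₂=0, q₋₁=0, q₋₂=1):
  k=0: a=10, p=10, q=1
  k=1: a=9, p=91, q=9
  k=2: a=3, p=283, q=28
  k=3: a=5, p=1506, q=149
  k=4: a=3, p=4801, q=475
  k=5: a=2, p=11108, q=1099

11108/1099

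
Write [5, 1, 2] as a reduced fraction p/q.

Fold from the inside: start with 2/1.
  1 + 1/2 = 3/2
  5 + 2/3 = 17/3

17/3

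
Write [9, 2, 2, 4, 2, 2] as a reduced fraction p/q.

1129/120

Using pₖ = aₖpₖ₋₁ + pₖ₋₂ and qₖ = aₖqₖ₋₁ + qₖ₋₂:
  k=0: a=9, p=9, q=1
  k=1: a=2, p=19, q=2
  k=2: a=2, p=47, q=5
  k=3: a=4, p=207, q=22
  k=4: a=2, p=461, q=49
  k=5: a=2, p=1129, q=120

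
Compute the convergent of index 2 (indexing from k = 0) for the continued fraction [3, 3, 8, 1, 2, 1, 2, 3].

83/25

Using pₖ = aₖpₖ₋₁ + pₖ₋₂, qₖ = aₖqₖ₋₁ + qₖ₋₂ (with p₋₁=1, p₋₂=0, q₋₁=0, q₋₂=1):
  k=0: a=3, p=3, q=1
  k=1: a=3, p=10, q=3
  k=2: a=8, p=83, q=25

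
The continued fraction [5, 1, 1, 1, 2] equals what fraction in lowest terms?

45/8

Using pₖ = aₖpₖ₋₁ + pₖ₋₂ and qₖ = aₖqₖ₋₁ + qₖ₋₂:
  k=0: a=5, p=5, q=1
  k=1: a=1, p=6, q=1
  k=2: a=1, p=11, q=2
  k=3: a=1, p=17, q=3
  k=4: a=2, p=45, q=8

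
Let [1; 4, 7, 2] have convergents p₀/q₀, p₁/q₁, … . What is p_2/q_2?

Using pₖ = aₖpₖ₋₁ + pₖ₋₂, qₖ = aₖqₖ₋₁ + qₖ₋₂ (with p₋₁=1, p₋₂=0, q₋₁=0, q₋₂=1):
  k=0: a=1, p=1, q=1
  k=1: a=4, p=5, q=4
  k=2: a=7, p=36, q=29

36/29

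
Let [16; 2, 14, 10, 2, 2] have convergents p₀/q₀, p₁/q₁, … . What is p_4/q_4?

Using pₖ = aₖpₖ₋₁ + pₖ₋₂, qₖ = aₖqₖ₋₁ + qₖ₋₂ (with p₋₁=1, p₋₂=0, q₋₁=0, q₋₂=1):
  k=0: a=16, p=16, q=1
  k=1: a=2, p=33, q=2
  k=2: a=14, p=478, q=29
  k=3: a=10, p=4813, q=292
  k=4: a=2, p=10104, q=613

10104/613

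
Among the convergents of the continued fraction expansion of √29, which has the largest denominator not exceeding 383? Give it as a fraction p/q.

√29 = [5; 2, 1, 1, 2, 10, …] (period length 5).
Convergents:
  p_0/q_0 = 5/1
  p_1/q_1 = 11/2
  p_2/q_2 = 16/3
  p_3/q_3 = 27/5
  p_4/q_4 = 70/13
  p_5/q_5 = 727/135
  p_6/q_6 = 1524/283
  p_7/q_7 = 2251/418
q_6 = 283 ≤ 383 < 418 = q_7, so the answer is 1524/283.

1524/283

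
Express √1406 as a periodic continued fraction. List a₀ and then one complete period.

a₀ = ⌊√1406⌋ = 37.
With m₀=0, d₀=1 and mₖ₊₁ = dₖaₖ − mₖ, dₖ₊₁ = (n − mₖ₊₁²)/dₖ, aₖ₊₁ = ⌊(a₀+mₖ₊₁)/dₖ₊₁⌋:
  k=1: m=37, d=37, a=2
  k=2: m=37, d=1, a=74
d=1 and a=2a₀=74 at k=2, so the next step gives (m, d) = (37, 37) again — its k=1 value — and the period has length 2.

[37; 2, 74]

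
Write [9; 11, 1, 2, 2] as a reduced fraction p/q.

745/82

Using pₖ = aₖpₖ₋₁ + pₖ₋₂ and qₖ = aₖqₖ₋₁ + qₖ₋₂:
  k=0: a=9, p=9, q=1
  k=1: a=11, p=100, q=11
  k=2: a=1, p=109, q=12
  k=3: a=2, p=318, q=35
  k=4: a=2, p=745, q=82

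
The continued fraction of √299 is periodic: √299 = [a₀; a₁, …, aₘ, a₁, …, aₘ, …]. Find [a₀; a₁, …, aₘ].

[17; 3, 2, 3, 34]

a₀ = ⌊√299⌋ = 17.
With m₀=0, d₀=1 and mₖ₊₁ = dₖaₖ − mₖ, dₖ₊₁ = (n − mₖ₊₁²)/dₖ, aₖ₊₁ = ⌊(a₀+mₖ₊₁)/dₖ₊₁⌋:
  k=1: m=17, d=10, a=3
  k=2: m=13, d=13, a=2
  k=3: m=13, d=10, a=3
  k=4: m=17, d=1, a=34
d=1 and a=2a₀=34 at k=4, so the next step gives (m, d) = (17, 10) again — its k=1 value — and the period has length 4.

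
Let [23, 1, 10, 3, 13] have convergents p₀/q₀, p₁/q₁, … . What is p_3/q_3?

813/34

Using pₖ = aₖpₖ₋₁ + pₖ₋₂, qₖ = aₖqₖ₋₁ + qₖ₋₂ (with p₋₁=1, p₋₂=0, q₋₁=0, q₋₂=1):
  k=0: a=23, p=23, q=1
  k=1: a=1, p=24, q=1
  k=2: a=10, p=263, q=11
  k=3: a=3, p=813, q=34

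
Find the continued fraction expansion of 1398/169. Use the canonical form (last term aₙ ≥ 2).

1398 = 8*169 + 46
169 = 3*46 + 31
46 = 1*31 + 15
31 = 2*15 + 1
15 = 15*1 + 0  (stop)
So 1398/169 = [8; 3, 1, 2, 15].

[8; 3, 1, 2, 15]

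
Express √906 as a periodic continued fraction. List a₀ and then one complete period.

a₀ = ⌊√906⌋ = 30.
With m₀=0, d₀=1 and mₖ₊₁ = dₖaₖ − mₖ, dₖ₊₁ = (n − mₖ₊₁²)/dₖ, aₖ₊₁ = ⌊(a₀+mₖ₊₁)/dₖ₊₁⌋:
  k=1: m=30, d=6, a=10
  k=2: m=30, d=1, a=60
d=1 and a=2a₀=60 at k=2, so the next step gives (m, d) = (30, 6) again — its k=1 value — and the period has length 2.

[30; 10, 60]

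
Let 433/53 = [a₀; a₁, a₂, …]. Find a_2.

433 = 8·53 + 9   →  a_0 = 8
53 = 5·9 + 8   →  a_1 = 5
9 = 1·8 + 1   →  a_2 = 1

1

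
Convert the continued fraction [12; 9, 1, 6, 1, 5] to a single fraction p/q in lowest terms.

5615/464

Using pₖ = aₖpₖ₋₁ + pₖ₋₂ and qₖ = aₖqₖ₋₁ + qₖ₋₂:
  k=0: a=12, p=12, q=1
  k=1: a=9, p=109, q=9
  k=2: a=1, p=121, q=10
  k=3: a=6, p=835, q=69
  k=4: a=1, p=956, q=79
  k=5: a=5, p=5615, q=464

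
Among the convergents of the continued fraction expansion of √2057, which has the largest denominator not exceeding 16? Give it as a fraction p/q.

√2057 = [45; 2, 1, 4, 1, 2, 90, …] (period length 6).
Convergents:
  p_0/q_0 = 45/1
  p_1/q_1 = 91/2
  p_2/q_2 = 136/3
  p_3/q_3 = 635/14
  p_4/q_4 = 771/17
q_3 = 14 ≤ 16 < 17 = q_4, so the answer is 635/14.

635/14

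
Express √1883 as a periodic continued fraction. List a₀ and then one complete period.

a₀ = ⌊√1883⌋ = 43.
With m₀=0, d₀=1 and mₖ₊₁ = dₖaₖ − mₖ, dₖ₊₁ = (n − mₖ₊₁²)/dₖ, aₖ₊₁ = ⌊(a₀+mₖ₊₁)/dₖ₊₁⌋:
  k=1: m=43, d=34, a=2
  k=2: m=25, d=37, a=1
  k=3: m=12, d=47, a=1
  k=4: m=35, d=14, a=5
  k=5: m=35, d=47, a=1
  k=6: m=12, d=37, a=1
  k=7: m=25, d=34, a=2
  k=8: m=43, d=1, a=86
d=1 and a=2a₀=86 at k=8, so the next step gives (m, d) = (43, 34) again — its k=1 value — and the period has length 8.

[43; 2, 1, 1, 5, 1, 1, 2, 86]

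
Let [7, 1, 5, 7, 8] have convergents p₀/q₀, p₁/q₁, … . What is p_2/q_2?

47/6

Using pₖ = aₖpₖ₋₁ + pₖ₋₂, qₖ = aₖqₖ₋₁ + qₖ₋₂ (with p₋₁=1, p₋₂=0, q₋₁=0, q₋₂=1):
  k=0: a=7, p=7, q=1
  k=1: a=1, p=8, q=1
  k=2: a=5, p=47, q=6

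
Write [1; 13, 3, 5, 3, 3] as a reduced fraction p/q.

Fold from the inside: start with 3/1.
  3 + 1/3 = 10/3
  5 + 3/10 = 53/10
  3 + 10/53 = 169/53
  13 + 53/169 = 2250/169
  1 + 169/2250 = 2419/2250

2419/2250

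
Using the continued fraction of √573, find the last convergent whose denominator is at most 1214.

18360/767

√573 = [23; 1, 14, 1, 46, …] (period length 4).
Convergents:
  p_0/q_0 = 23/1
  p_1/q_1 = 24/1
  p_2/q_2 = 359/15
  p_3/q_3 = 383/16
  p_4/q_4 = 17977/751
  p_5/q_5 = 18360/767
  p_6/q_6 = 275017/11489
q_5 = 767 ≤ 1214 < 11489 = q_6, so the answer is 18360/767.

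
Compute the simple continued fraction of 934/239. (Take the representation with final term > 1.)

934 = 3*239 + 217
239 = 1*217 + 22
217 = 9*22 + 19
22 = 1*19 + 3
19 = 6*3 + 1
3 = 3*1 + 0  (stop)
So 934/239 = [3; 1, 9, 1, 6, 3].

[3; 1, 9, 1, 6, 3]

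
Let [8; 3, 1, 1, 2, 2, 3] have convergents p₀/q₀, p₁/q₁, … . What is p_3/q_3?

58/7

Using pₖ = aₖpₖ₋₁ + pₖ₋₂, qₖ = aₖqₖ₋₁ + qₖ₋₂ (with p₋₁=1, p₋₂=0, q₋₁=0, q₋₂=1):
  k=0: a=8, p=8, q=1
  k=1: a=3, p=25, q=3
  k=2: a=1, p=33, q=4
  k=3: a=1, p=58, q=7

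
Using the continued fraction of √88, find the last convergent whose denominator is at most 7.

47/5

√88 = [9; 2, 1, 1, 1, 2, 18, …] (period length 6).
Convergents:
  p_0/q_0 = 9/1
  p_1/q_1 = 19/2
  p_2/q_2 = 28/3
  p_3/q_3 = 47/5
  p_4/q_4 = 75/8
q_3 = 5 ≤ 7 < 8 = q_4, so the answer is 47/5.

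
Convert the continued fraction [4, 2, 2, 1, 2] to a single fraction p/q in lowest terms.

Using pₖ = aₖpₖ₋₁ + pₖ₋₂ and qₖ = aₖqₖ₋₁ + qₖ₋₂:
  k=0: a=4, p=4, q=1
  k=1: a=2, p=9, q=2
  k=2: a=2, p=22, q=5
  k=3: a=1, p=31, q=7
  k=4: a=2, p=84, q=19

84/19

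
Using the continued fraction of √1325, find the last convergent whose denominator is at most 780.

√1325 = [36; 2, 2, 72, …] (period length 3).
Convergents:
  p_0/q_0 = 36/1
  p_1/q_1 = 73/2
  p_2/q_2 = 182/5
  p_3/q_3 = 13177/362
  p_4/q_4 = 26536/729
  p_5/q_5 = 66249/1820
q_4 = 729 ≤ 780 < 1820 = q_5, so the answer is 26536/729.

26536/729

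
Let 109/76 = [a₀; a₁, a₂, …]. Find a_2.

109 = 1·76 + 33   →  a_0 = 1
76 = 2·33 + 10   →  a_1 = 2
33 = 3·10 + 3   →  a_2 = 3

3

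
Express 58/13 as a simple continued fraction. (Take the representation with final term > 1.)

[4; 2, 6]

58 = 4×13 + 6
13 = 2×6 + 1
6 = 6×1 + 0  (stop)
So 58/13 = [4; 2, 6].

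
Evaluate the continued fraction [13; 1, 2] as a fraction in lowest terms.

41/3

Fold from the inside: start with 2/1.
  1 + 1/2 = 3/2
  13 + 2/3 = 41/3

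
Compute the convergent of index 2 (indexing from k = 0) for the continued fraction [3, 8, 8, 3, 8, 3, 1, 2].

203/65

Using pₖ = aₖpₖ₋₁ + pₖ₋₂, qₖ = aₖqₖ₋₁ + qₖ₋₂ (with p₋₁=1, p₋₂=0, q₋₁=0, q₋₂=1):
  k=0: a=3, p=3, q=1
  k=1: a=8, p=25, q=8
  k=2: a=8, p=203, q=65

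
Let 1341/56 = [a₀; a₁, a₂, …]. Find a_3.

1341 = 23·56 + 53   →  a_0 = 23
56 = 1·53 + 3   →  a_1 = 1
53 = 17·3 + 2   →  a_2 = 17
3 = 1·2 + 1   →  a_3 = 1

1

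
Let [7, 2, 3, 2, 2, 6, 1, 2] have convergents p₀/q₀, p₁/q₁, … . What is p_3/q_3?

119/16

Using pₖ = aₖpₖ₋₁ + pₖ₋₂, qₖ = aₖqₖ₋₁ + qₖ₋₂ (with p₋₁=1, p₋₂=0, q₋₁=0, q₋₂=1):
  k=0: a=7, p=7, q=1
  k=1: a=2, p=15, q=2
  k=2: a=3, p=52, q=7
  k=3: a=2, p=119, q=16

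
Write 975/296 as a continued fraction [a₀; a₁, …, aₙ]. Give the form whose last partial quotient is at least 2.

[3; 3, 2, 2, 17]

975 = 3*296 + 87
296 = 3*87 + 35
87 = 2*35 + 17
35 = 2*17 + 1
17 = 17*1 + 0  (stop)
So 975/296 = [3; 3, 2, 2, 17].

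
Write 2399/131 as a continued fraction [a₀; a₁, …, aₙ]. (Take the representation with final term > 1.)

2399 = 18·131 + 41
131 = 3·41 + 8
41 = 5·8 + 1
8 = 8·1 + 0  (stop)
So 2399/131 = [18; 3, 5, 8].

[18; 3, 5, 8]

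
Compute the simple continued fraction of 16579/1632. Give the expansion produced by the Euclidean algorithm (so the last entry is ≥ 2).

[10; 6, 3, 3, 8, 3]

16579 = 10*1632 + 259
1632 = 6*259 + 78
259 = 3*78 + 25
78 = 3*25 + 3
25 = 8*3 + 1
3 = 3*1 + 0  (stop)
So 16579/1632 = [10; 6, 3, 3, 8, 3].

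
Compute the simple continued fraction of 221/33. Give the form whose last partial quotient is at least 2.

[6; 1, 2, 3, 3]

221 = 6×33 + 23
33 = 1×23 + 10
23 = 2×10 + 3
10 = 3×3 + 1
3 = 3×1 + 0  (stop)
So 221/33 = [6; 1, 2, 3, 3].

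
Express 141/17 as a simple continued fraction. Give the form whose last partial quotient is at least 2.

[8; 3, 2, 2]

141 = 8×17 + 5
17 = 3×5 + 2
5 = 2×2 + 1
2 = 2×1 + 0  (stop)
So 141/17 = [8; 3, 2, 2].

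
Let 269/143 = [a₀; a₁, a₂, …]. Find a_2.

7

269 = 1·143 + 126   →  a_0 = 1
143 = 1·126 + 17   →  a_1 = 1
126 = 7·17 + 7   →  a_2 = 7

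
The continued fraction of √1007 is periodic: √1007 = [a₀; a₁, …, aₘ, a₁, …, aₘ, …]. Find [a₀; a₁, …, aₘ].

[31; 1, 2, 1, 2, 1, 62]

a₀ = ⌊√1007⌋ = 31.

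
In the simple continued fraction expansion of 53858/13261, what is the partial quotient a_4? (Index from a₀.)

3

53858 = 4·13261 + 814   →  a_0 = 4
13261 = 16·814 + 237   →  a_1 = 16
814 = 3·237 + 103   →  a_2 = 3
237 = 2·103 + 31   →  a_3 = 2
103 = 3·31 + 10   →  a_4 = 3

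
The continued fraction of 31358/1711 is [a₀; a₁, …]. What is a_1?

3

31358 = 18·1711 + 560   →  a_0 = 18
1711 = 3·560 + 31   →  a_1 = 3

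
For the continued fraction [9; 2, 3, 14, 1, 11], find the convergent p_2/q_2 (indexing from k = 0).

66/7

Using pₖ = aₖpₖ₋₁ + pₖ₋₂, qₖ = aₖqₖ₋₁ + qₖ₋₂ (with p₋₁=1, p₋₂=0, q₋₁=0, q₋₂=1):
  k=0: a=9, p=9, q=1
  k=1: a=2, p=19, q=2
  k=2: a=3, p=66, q=7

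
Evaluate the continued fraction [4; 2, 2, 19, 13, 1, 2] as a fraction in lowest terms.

Fold from the inside: start with 2/1.
  1 + 1/2 = 3/2
  13 + 2/3 = 41/3
  19 + 3/41 = 782/41
  2 + 41/782 = 1605/782
  2 + 782/1605 = 3992/1605
  4 + 1605/3992 = 17573/3992

17573/3992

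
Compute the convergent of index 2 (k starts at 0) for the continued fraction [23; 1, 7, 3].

191/8

Using pₖ = aₖpₖ₋₁ + pₖ₋₂, qₖ = aₖqₖ₋₁ + qₖ₋₂ (with p₋₁=1, p₋₂=0, q₋₁=0, q₋₂=1):
  k=0: a=23, p=23, q=1
  k=1: a=1, p=24, q=1
  k=2: a=7, p=191, q=8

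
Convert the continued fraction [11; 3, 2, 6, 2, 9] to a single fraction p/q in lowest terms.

10363/918

Fold from the inside: start with 9/1.
  2 + 1/9 = 19/9
  6 + 9/19 = 123/19
  2 + 19/123 = 265/123
  3 + 123/265 = 918/265
  11 + 265/918 = 10363/918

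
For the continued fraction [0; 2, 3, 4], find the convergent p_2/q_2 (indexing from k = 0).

Using pₖ = aₖpₖ₋₁ + pₖ₋₂, qₖ = aₖqₖ₋₁ + qₖ₋₂ (with p₋₁=1, p₋₂=0, q₋₁=0, q₋₂=1):
  k=0: a=0, p=0, q=1
  k=1: a=2, p=1, q=2
  k=2: a=3, p=3, q=7

3/7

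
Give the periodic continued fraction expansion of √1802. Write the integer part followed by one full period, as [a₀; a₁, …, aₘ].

[42; 2, 4, 2, 84]

a₀ = ⌊√1802⌋ = 42.
With m₀=0, d₀=1 and mₖ₊₁ = dₖaₖ − mₖ, dₖ₊₁ = (n − mₖ₊₁²)/dₖ, aₖ₊₁ = ⌊(a₀+mₖ₊₁)/dₖ₊₁⌋:
  k=1: m=42, d=38, a=2
  k=2: m=34, d=17, a=4
  k=3: m=34, d=38, a=2
  k=4: m=42, d=1, a=84
d=1 and a=2a₀=84 at k=4, so the next step gives (m, d) = (42, 38) again — its k=1 value — and the period has length 4.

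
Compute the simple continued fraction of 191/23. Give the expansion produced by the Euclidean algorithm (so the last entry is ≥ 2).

[8; 3, 3, 2]

191 = 8·23 + 7
23 = 3·7 + 2
7 = 3·2 + 1
2 = 2·1 + 0  (stop)
So 191/23 = [8; 3, 3, 2].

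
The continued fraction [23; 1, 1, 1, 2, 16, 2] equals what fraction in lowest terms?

6379/270

Using pₖ = aₖpₖ₋₁ + pₖ₋₂ and qₖ = aₖqₖ₋₁ + qₖ₋₂:
  k=0: a=23, p=23, q=1
  k=1: a=1, p=24, q=1
  k=2: a=1, p=47, q=2
  k=3: a=1, p=71, q=3
  k=4: a=2, p=189, q=8
  k=5: a=16, p=3095, q=131
  k=6: a=2, p=6379, q=270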